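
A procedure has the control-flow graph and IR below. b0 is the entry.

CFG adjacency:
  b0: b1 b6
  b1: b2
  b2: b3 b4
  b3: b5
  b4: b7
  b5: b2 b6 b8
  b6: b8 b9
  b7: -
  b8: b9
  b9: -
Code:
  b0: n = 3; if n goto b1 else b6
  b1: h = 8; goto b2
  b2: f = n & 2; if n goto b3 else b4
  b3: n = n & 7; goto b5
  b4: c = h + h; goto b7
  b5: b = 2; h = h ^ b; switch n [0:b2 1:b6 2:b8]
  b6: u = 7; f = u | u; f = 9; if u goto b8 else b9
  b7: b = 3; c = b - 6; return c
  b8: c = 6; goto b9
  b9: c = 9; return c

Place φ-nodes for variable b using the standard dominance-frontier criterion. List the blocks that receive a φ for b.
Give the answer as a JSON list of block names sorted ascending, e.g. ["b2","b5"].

idom tree: b1←b0 b2←b1 b3←b2 b4←b2 b5←b3 b6←b0 b7←b4 b8←b0 b9←b0
Dom∩ at merges:
  b2: preds {b1,b5}: {b0,b1} ∩ {b0,b1,b2,b3,b5} = {b0,b1}; idom=b1
  b6: preds {b0,b5}: {b0} ∩ {b0,b1,b2,b3,b5} = {b0}; idom=b0
  b8: preds {b5,b6}: {b0,b1,b2,b3,b5} ∩ {b0,b6} = {b0}; idom=b0
  b9: preds {b6,b8}: {b0,b6} ∩ {b0,b8} = {b0}; idom=b0

DF walk-up:
  join b2 pred b1: · stop@b1
  join b2 pred b5: b5→b3→b2 stop@b1
  join b6 pred b0: · stop@b0
  join b6 pred b5: b5→b3→b2→b1 stop@b0
  join b8 pred b5: b5→b3→b2→b1 stop@b0
  join b8 pred b6: b6 stop@b0
  join b9 pred b6: b6 stop@b0
  join b9 pred b8: b8 stop@b0
  b0 → ∅
  b1 → {b6,b8}
  b2 → {b2,b6,b8}
  b3 → {b2,b6,b8}
  b4 → ∅
  b5 → {b2,b6,b8}
  b6 → {b8,b9}
  b7 → ∅
  b8 → {b9}
  b9 → ∅

φ for b: defs {b5,b7}
  DF⁺ = {b2,b6,b8,b9}

Answer: ["b2", "b6", "b8", "b9"]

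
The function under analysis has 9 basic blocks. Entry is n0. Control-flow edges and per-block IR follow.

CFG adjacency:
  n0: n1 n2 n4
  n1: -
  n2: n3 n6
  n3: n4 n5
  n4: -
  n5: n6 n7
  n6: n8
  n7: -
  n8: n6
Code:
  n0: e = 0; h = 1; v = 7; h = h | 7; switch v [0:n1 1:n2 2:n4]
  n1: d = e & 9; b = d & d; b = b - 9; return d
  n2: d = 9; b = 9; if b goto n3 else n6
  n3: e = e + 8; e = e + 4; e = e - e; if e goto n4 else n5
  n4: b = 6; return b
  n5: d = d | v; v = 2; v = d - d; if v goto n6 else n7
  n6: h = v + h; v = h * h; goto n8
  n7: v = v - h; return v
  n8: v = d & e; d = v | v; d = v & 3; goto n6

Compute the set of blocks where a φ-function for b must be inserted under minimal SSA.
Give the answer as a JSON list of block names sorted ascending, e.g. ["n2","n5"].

Answer: ["n4"]

Analysis:
idom tree: n1←n0 n2←n0 n3←n2 n4←n0 n5←n3 n6←n2 n7←n5 n8←n6
Join-block Dom:
  n4: preds {n0,n3}: {n0} ∩ {n0,n2,n3} = {n0}; idom=n0
  n6: preds {n2,n5,n8}: {n0,n2} ∩ {n0,n2,n3,n5} ∩ {n0,n2,n6,n8} = {n0,n2}; idom=n2

DF walk-up:
  join n4 pred n0: · stop@n0
  join n4 pred n3: n3→n2 stop@n0
  join n6 pred n2: · stop@n2
  join n6 pred n5: n5→n3 stop@n2
  join n6 pred n8: n8→n6 stop@n2
  DF(n0)=∅
  DF(n1)=∅
  DF(n2)={n4}
  DF(n3)={n4,n6}
  DF(n4)=∅
  DF(n5)={n6}
  DF(n6)={n6}
  DF(n7)=∅
  DF(n8)={n6}

φ for b: defs {n1,n2,n4}
  DF⁺ = {n4}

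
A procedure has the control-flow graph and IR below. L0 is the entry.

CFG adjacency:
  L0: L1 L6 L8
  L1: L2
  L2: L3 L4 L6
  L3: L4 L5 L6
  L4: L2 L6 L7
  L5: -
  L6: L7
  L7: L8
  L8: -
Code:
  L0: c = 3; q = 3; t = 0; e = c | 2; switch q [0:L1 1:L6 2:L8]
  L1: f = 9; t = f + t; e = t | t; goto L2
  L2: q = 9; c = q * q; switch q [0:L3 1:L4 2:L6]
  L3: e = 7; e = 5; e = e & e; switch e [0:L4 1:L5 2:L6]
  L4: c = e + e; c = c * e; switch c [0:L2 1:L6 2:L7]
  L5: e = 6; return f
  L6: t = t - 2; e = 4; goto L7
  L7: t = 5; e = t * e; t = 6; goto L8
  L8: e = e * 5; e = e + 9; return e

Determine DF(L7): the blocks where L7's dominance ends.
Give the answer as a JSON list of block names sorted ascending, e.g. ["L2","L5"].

Answer: ["L8"]

Analysis:
idom tree: L1←L0 L2←L1 L3←L2 L4←L2 L5←L3 L6←L0 L7←L0 L8←L0
Join-block Dom:
  L2: preds {L1,L4}: {L0,L1} ∩ {L0,L1,L2,L4} = {L0,L1}; idom=L1
  L4: preds {L2,L3}: {L0,L1,L2} ∩ {L0,L1,L2,L3} = {L0,L1,L2}; idom=L2
  L6: preds {L0,L2,L3,L4}: {L0} ∩ {L0,L1,L2} ∩ {L0,L1,L2,L3} ∩ {L0,L1,L2,L4} = {L0}; idom=L0
  L7: preds {L4,L6}: {L0,L1,L2,L4} ∩ {L0,L6} = {L0}; idom=L0
  L8: preds {L0,L7}: {L0} ∩ {L0,L7} = {L0}; idom=L0

DF walk-up:
  L2←L1: walk · to L1
  L2←L4: walk L4→L2 to L1
  L4←L2: walk · to L2
  L4←L3: walk L3 to L2
  L6←L0: walk · to L0
  L6←L2: walk L2→L1 to L0
  L6←L3: walk L3→L2→L1 to L0
  L6←L4: walk L4→L2→L1 to L0
  L7←L4: walk L4→L2→L1 to L0
  L7←L6: walk L6 to L0
  L8←L0: walk · to L0
  L8←L7: walk L7 to L0
  L0 → ∅
  L1 → {L6,L7}
  L2 → {L2,L6,L7}
  L3 → {L4,L6}
  L4 → {L2,L6,L7}
  L5 → ∅
  L6 → {L7}
  L7 → {L8}
  L8 → ∅

DF(L7) = ["L8"]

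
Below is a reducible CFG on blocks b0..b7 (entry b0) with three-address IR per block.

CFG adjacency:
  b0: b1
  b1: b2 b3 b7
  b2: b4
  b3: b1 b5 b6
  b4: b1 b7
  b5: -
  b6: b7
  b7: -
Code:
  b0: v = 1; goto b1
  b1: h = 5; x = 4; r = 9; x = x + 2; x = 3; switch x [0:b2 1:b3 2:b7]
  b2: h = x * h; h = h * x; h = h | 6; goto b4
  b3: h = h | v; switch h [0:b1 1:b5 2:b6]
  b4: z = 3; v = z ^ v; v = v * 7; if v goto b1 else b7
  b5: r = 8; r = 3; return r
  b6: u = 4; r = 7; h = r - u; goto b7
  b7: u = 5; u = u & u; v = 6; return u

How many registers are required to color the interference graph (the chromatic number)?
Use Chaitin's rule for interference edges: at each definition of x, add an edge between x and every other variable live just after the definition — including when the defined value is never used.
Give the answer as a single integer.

Answer: 4

Analysis:
Per-block:
  b0: def={v} ue=∅
  b1: def={h,r,x} ue=∅
  b2: def={h} ue={h,x}
  b3: def={h} ue={h,v}
  b4: def={v,z} ue={v}
  b5: def={r} ue=∅
  b6: def={h,r,u} ue=∅
  b7: def={u,v} ue=∅

Backward fixpoint:
  b0: in=∅ out={v}
  b1: in={v} out={h,v,x}
  b2: in={h,v,x} out={v}
  b3: in={h,v} out={v}
  b4: in={v} out={v}
  b5: in=∅ out=∅
  b6: in=∅ out=∅
  b7: in=∅ out=∅

Conflict graph:
  h↔{r,v,x}
  r↔{h,u,v,x}
  u↔{r,v}
  v↔{h,r,u,x,z}
  x↔{h,r,v}
  z↔{v}

Registers:
  clique {h,r,v,x} ⇒ need ≥ 4
  4-colouring: R0={v}  R1={r,z}  R2={h,u}  R3={x}
  χ = 4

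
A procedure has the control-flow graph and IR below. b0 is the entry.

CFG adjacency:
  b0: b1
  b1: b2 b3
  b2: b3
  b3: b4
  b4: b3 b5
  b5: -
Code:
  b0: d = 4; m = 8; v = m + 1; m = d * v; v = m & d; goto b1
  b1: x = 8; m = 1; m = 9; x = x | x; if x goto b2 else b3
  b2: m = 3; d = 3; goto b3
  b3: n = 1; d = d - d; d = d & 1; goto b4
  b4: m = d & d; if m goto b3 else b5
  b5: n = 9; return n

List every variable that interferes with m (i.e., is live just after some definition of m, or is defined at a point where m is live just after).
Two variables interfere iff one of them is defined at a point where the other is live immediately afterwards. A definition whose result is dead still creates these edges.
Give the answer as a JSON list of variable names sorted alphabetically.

def/use:
  b0: def={d,m,v} ue=∅
  b1: def={m,x} ue=∅
  b2: def={d,m} ue=∅
  b3: def={d,n} ue={d}
  b4: def={m} ue={d}
  b5: def={n} ue=∅

Live sets:
  b0: in=∅ out={d}
  b1: in={d} out={d}
  b2: in=∅ out={d}
  b3: in={d} out={d}
  b4: in={d} out={d}
  b5: in=∅ out=∅

Interfere edges:
  d↔{m,n,v,x}
  m↔{d,x}
  n↔{d}
  v↔{d}
  x↔{d,m}

N(m) = ["d", "x"]

Answer: ["d", "x"]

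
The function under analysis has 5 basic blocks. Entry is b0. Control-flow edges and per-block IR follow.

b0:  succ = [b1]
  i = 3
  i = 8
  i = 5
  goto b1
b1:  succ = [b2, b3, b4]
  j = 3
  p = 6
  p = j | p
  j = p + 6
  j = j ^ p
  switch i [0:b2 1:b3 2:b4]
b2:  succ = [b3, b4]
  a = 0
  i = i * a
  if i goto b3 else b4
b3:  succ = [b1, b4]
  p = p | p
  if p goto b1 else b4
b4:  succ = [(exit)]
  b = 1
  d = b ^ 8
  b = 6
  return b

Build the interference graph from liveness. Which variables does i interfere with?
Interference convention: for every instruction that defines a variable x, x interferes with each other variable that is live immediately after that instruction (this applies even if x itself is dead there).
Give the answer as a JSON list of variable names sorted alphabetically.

Answer: ["a", "j", "p"]

Working:
Block summaries:
  b0: def={i} ue=∅
  b1: def={j,p} ue={i}
  b2: def={a,i} ue={i}
  b3: def={p} ue={p}
  b4: def={b,d} ue=∅

Backward fixpoint:
  b0 li=∅ lo={i}
  b1 li={i} lo={i,p}
  b2 li={i,p} lo={i,p}
  b3 li={i,p} lo={i}
  b4 li=∅ lo=∅

Interfere edges:
  a↔{i,p}
  b↔∅
  d↔∅
  i↔{a,j,p}
  j↔{i,p}
  p↔{a,i,j}

N(i) = ["a", "j", "p"]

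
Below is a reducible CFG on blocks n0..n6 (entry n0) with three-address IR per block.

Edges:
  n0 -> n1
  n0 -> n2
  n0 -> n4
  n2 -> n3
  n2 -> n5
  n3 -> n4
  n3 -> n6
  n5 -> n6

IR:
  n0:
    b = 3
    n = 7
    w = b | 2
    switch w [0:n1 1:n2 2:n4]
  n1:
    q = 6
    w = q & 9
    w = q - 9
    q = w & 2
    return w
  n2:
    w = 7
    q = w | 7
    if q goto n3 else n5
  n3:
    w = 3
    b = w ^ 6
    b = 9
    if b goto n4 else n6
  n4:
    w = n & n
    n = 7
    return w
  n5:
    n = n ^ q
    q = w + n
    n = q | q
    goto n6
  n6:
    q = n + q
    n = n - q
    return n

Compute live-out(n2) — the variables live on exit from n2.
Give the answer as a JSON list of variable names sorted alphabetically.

Per-block:
  n0 def {b,n,w} use ∅
  n1 def {q,w} use ∅
  n2 def {q,w} use ∅
  n3 def {b,w} use ∅
  n4 def {n,w} use {n}
  n5 def {n,q} use {n,q,w}
  n6 def {n,q} use {n,q}

Backward fixpoint:
  n0: in=∅ out={n}
  n1: in=∅ out=∅
  n2: in={n} out={n,q,w}
  n3: in={n,q} out={n,q}
  n4: in={n} out=∅
  n5: in={n,q,w} out={n,q}
  n6: in={n,q} out=∅

live-out(n2) = ["n", "q", "w"]

Answer: ["n", "q", "w"]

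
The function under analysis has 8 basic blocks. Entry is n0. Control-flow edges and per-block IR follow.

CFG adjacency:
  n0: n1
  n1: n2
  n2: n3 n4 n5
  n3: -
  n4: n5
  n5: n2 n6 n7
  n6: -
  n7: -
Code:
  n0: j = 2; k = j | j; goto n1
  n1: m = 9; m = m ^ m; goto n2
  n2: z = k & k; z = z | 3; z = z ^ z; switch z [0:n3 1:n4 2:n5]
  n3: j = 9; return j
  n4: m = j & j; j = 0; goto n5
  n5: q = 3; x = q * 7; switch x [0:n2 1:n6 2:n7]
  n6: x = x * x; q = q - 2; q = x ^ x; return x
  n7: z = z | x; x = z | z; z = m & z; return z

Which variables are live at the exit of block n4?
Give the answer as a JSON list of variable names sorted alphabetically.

Answer: ["j", "k", "m", "z"]

Working:
Block summaries:
  n0 def {j,k} use ∅
  n1 def {m} use ∅
  n2 def {z} use {k}
  n3 def {j} use ∅
  n4 def {j,m} use {j}
  n5 def {q,x} use ∅
  n6 def {q,x} use {q,x}
  n7 def {x,z} use {m,x,z}

Liveness:
  n0: in=∅ out={j,k}
  n1: in={j,k} out={j,k,m}
  n2: in={j,k,m} out={j,k,m,z}
  n3: in=∅ out=∅
  n4: in={j,k,z} out={j,k,m,z}
  n5: in={j,k,m,z} out={j,k,m,q,x,z}
  n6: in={q,x} out=∅
  n7: in={m,x,z} out=∅

live-out(n4) = ["j", "k", "m", "z"]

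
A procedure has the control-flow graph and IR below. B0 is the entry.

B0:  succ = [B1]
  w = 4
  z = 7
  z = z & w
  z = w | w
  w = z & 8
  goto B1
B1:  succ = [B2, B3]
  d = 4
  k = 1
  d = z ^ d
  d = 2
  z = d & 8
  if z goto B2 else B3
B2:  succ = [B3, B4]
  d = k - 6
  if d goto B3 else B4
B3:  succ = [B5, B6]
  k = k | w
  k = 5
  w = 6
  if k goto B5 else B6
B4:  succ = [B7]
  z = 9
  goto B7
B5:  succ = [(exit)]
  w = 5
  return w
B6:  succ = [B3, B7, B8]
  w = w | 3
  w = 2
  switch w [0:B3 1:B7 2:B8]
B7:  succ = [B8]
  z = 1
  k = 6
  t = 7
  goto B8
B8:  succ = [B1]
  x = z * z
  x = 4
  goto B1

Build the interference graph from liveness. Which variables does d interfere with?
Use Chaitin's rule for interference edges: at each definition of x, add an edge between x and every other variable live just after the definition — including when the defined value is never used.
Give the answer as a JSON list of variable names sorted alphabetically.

Answer: ["k", "w", "z"]

Working:
Per-block:
  B0: {w,z} / ∅
  B1: {d,k,z} / {z}
  B2: {d} / {k}
  B3: {k,w} / {k,w}
  B4: {z} / ∅
  B5: {w} / ∅
  B6: {w} / {w}
  B7: {k,t,z} / ∅
  B8: {x} / {z}

Live sets:
  B0 li=∅ lo={w,z}
  B1 li={w,z} lo={k,w,z}
  B2 li={k,w,z} lo={k,w,z}
  B3 li={k,w,z} lo={k,w,z}
  B4 li={w} lo={w}
  B5 li=∅ lo=∅
  B6 li={k,w,z} lo={k,w,z}
  B7 li={w} lo={w,z}
  B8 li={w,z} lo={w,z}

Conflict graph:
  d: {k,w,z}
  k: {d,w,z}
  t: {w,z}
  w: {d,k,t,x,z}
  x: {w,z}
  z: {d,k,t,w,x}

N(d) = ["k", "w", "z"]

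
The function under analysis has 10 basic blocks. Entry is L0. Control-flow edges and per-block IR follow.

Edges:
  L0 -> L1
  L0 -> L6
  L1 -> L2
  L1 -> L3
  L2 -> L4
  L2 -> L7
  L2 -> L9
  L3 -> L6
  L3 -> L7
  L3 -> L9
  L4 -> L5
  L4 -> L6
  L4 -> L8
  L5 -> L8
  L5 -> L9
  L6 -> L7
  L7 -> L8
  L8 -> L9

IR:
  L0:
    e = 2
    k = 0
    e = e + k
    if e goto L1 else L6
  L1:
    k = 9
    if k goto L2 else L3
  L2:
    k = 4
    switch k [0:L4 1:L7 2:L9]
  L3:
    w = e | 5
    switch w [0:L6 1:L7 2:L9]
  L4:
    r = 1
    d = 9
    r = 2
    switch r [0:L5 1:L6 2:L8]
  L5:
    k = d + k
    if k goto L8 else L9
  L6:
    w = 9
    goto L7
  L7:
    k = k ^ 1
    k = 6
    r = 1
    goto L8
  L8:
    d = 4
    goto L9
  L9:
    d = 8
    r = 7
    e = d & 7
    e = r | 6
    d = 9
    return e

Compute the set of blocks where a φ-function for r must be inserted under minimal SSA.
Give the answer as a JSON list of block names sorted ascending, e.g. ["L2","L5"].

Answer: ["L6", "L7", "L8", "L9"]

Working:
idom tree: L1←L0 L2←L1 L3←L1 L4←L2 L5←L4 L6←L0 L7←L0 L8←L0 L9←L0
Dom at joins:
  L6: preds {L0,L3,L4}: {L0} ∩ {L0,L1,L3} ∩ {L0,L1,L2,L4} = {L0}; idom=L0
  L7: preds {L2,L3,L6}: {L0,L1,L2} ∩ {L0,L1,L3} ∩ {L0,L6} = {L0}; idom=L0
  L8: preds {L4,L5,L7}: {L0,L1,L2,L4} ∩ {L0,L1,L2,L4,L5} ∩ {L0,L7} = {L0}; idom=L0
  L9: preds {L2,L3,L5,L8}: {L0,L1,L2} ∩ {L0,L1,L3} ∩ {L0,L1,L2,L4,L5} ∩ {L0,L8} = {L0}; idom=L0

Frontier:
  L6←L0: walk · to L0
  L6←L3: walk L3→L1 to L0
  L6←L4: walk L4→L2→L1 to L0
  L7←L2: walk L2→L1 to L0
  L7←L3: walk L3→L1 to L0
  L7←L6: walk L6 to L0
  L8←L4: walk L4→L2→L1 to L0
  L8←L5: walk L5→L4→L2→L1 to L0
  L8←L7: walk L7 to L0
  L9←L2: walk L2→L1 to L0
  L9←L3: walk L3→L1 to L0
  L9←L5: walk L5→L4→L2→L1 to L0
  L9←L8: walk L8 to L0
  DF(L0)=∅
  DF(L1)={L6,L7,L8,L9}
  DF(L2)={L6,L7,L8,L9}
  DF(L3)={L6,L7,L9}
  DF(L4)={L6,L8,L9}
  DF(L5)={L8,L9}
  DF(L6)={L7}
  DF(L7)={L8}
  DF(L8)={L9}
  DF(L9)=∅

φ for r: defs {L4,L7,L9}
  DF⁺ = {L6,L7,L8,L9}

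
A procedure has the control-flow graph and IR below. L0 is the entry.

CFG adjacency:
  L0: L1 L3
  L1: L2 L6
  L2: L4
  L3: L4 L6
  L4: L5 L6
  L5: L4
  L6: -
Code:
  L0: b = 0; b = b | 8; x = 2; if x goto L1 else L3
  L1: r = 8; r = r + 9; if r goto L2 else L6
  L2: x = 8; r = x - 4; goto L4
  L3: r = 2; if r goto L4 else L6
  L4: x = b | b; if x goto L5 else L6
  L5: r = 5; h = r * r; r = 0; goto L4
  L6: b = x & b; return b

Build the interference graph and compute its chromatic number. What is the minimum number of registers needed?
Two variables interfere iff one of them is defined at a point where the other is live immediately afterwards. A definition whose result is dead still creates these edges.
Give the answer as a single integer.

Answer: 3

Derivation:
Block summaries:
  L0 def {b,x} use ∅
  L1 def {r} use ∅
  L2 def {r,x} use ∅
  L3 def {r} use ∅
  L4 def {x} use {b}
  L5 def {h,r} use ∅
  L6 def {b} use {b,x}

Backward fixpoint:
  live L0: ∅→{b,x}
  live L1: {b,x}→{b,x}
  live L2: {b}→{b}
  live L3: {b,x}→{b,x}
  live L4: {b}→{b,x}
  live L5: {b}→{b}
  live L6: {b,x}→∅

Interfere edges:
  b — {h,r,x}
  h — {b}
  r — {b,x}
  x — {b,r}

Chromatic number:
  {b,r,x} pairwise interfere (3-clique) ⇒ χ ≥ 3
  3-colouring: c0={b}  c1={h,r}  c2={x}
  χ = 3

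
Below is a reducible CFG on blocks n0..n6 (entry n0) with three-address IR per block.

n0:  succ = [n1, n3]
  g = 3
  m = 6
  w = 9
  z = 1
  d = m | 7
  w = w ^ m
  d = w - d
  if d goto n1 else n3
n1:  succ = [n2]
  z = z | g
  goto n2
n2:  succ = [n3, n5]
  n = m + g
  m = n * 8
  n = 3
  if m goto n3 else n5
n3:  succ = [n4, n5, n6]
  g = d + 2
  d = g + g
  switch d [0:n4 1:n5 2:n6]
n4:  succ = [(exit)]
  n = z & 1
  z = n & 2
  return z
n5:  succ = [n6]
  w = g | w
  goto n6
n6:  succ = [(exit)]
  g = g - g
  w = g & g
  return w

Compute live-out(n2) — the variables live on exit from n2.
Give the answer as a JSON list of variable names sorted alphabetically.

Block summaries:
  n0 def {d,g,m,w,z} use ∅
  n1 def {z} use {g,z}
  n2 def {m,n} use {g,m}
  n3 def {d,g} use {d}
  n4 def {n,z} use {z}
  n5 def {w} use {g,w}
  n6 def {g,w} use {g}

Backward fixpoint:
  live n0: ∅→{d,g,m,w,z}
  live n1: {d,g,m,w,z}→{d,g,m,w,z}
  live n2: {d,g,m,w,z}→{d,g,w,z}
  live n3: {d,w,z}→{g,w,z}
  live n4: {z}→∅
  live n5: {g,w}→{g}
  live n6: {g}→∅

live-out(n2) = ["d", "g", "w", "z"]

Answer: ["d", "g", "w", "z"]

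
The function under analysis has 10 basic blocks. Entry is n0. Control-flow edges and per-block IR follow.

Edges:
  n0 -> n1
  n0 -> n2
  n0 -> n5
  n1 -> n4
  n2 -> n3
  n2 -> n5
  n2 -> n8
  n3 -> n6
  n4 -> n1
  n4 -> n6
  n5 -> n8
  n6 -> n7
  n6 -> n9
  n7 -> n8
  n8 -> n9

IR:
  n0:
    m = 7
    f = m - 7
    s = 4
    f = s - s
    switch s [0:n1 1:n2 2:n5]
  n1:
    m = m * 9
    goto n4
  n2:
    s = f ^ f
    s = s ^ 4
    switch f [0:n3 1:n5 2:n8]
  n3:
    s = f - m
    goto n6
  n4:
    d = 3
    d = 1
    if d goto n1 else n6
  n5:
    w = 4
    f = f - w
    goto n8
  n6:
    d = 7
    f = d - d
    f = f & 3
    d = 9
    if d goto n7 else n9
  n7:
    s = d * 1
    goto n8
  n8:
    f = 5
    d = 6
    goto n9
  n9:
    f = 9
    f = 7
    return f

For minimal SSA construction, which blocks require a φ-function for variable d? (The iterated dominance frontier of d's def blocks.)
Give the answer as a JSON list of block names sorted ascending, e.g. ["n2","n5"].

Answer: ["n1", "n6", "n8", "n9"]

Analysis:
idom tree: n1←n0 n2←n0 n3←n2 n4←n1 n5←n0 n6←n0 n7←n6 n8←n0 n9←n0
Dom at joins:
  n1: preds {n0,n4}: {n0} ∩ {n0,n1,n4} = {n0}; idom=n0
  n5: preds {n0,n2}: {n0} ∩ {n0,n2} = {n0}; idom=n0
  n6: preds {n3,n4}: {n0,n2,n3} ∩ {n0,n1,n4} = {n0}; idom=n0
  n8: preds {n2,n5,n7}: {n0,n2} ∩ {n0,n5} ∩ {n0,n6,n7} = {n0}; idom=n0
  n9: preds {n6,n8}: {n0,n6} ∩ {n0,n8} = {n0}; idom=n0

DF derivation:
  join n1 pred n0: · stop@n0
  join n1 pred n4: n4→n1 stop@n0
  join n5 pred n0: · stop@n0
  join n5 pred n2: n2 stop@n0
  join n6 pred n3: n3→n2 stop@n0
  join n6 pred n4: n4→n1 stop@n0
  join n8 pred n2: n2 stop@n0
  join n8 pred n5: n5 stop@n0
  join n8 pred n7: n7→n6 stop@n0
  join n9 pred n6: n6 stop@n0
  join n9 pred n8: n8 stop@n0
  n0: DF=∅
  n1: DF={n1,n6}
  n2: DF={n5,n6,n8}
  n3: DF={n6}
  n4: DF={n1,n6}
  n5: DF={n8}
  n6: DF={n8,n9}
  n7: DF={n8}
  n8: DF={n9}
  n9: DF=∅

φ for d: defs {n4,n6,n8}
  DF⁺ = {n1,n6,n8,n9}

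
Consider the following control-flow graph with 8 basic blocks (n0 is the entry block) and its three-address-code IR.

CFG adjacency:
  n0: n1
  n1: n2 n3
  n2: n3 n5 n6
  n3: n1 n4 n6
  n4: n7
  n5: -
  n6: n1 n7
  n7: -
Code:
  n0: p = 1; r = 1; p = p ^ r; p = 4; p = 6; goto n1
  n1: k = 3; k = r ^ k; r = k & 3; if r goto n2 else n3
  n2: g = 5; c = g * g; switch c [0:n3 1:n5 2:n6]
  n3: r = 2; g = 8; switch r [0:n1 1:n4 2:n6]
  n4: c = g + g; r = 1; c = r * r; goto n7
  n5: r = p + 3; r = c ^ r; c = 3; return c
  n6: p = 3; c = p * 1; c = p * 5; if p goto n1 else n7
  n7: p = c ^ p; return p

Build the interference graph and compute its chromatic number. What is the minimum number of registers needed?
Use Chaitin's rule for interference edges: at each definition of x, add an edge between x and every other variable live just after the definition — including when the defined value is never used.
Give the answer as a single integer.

Answer: 3

Derivation:
def/use:
  n0: def={p,r} ue=∅
  n1: def={k,r} ue={r}
  n2: def={c,g} ue=∅
  n3: def={g,r} ue=∅
  n4: def={c,r} ue={g}
  n5: def={c,r} ue={c,p}
  n6: def={c,p} ue=∅
  n7: def={p} ue={c,p}

Liveness:
  n0: in=∅ out={p,r}
  n1: in={p,r} out={p,r}
  n2: in={p,r} out={c,p,r}
  n3: in={p} out={g,p,r}
  n4: in={g,p} out={c,p}
  n5: in={c,p} out=∅
  n6: in={r} out={c,p,r}
  n7: in={c,p} out=∅

Interfere edges:
  c↔{p,r}
  g↔{p,r}
  k↔{p,r}
  p↔{c,g,k,r}
  r↔{c,g,k,p}

Chromatic number:
  {c,p,r} pairwise interfere (3-clique) ⇒ χ ≥ 3
  assign c→R2 g→R2 k→R2 p→R0 r→R1 — no edge inside a register ⇒ χ ≤ 3
  χ = 3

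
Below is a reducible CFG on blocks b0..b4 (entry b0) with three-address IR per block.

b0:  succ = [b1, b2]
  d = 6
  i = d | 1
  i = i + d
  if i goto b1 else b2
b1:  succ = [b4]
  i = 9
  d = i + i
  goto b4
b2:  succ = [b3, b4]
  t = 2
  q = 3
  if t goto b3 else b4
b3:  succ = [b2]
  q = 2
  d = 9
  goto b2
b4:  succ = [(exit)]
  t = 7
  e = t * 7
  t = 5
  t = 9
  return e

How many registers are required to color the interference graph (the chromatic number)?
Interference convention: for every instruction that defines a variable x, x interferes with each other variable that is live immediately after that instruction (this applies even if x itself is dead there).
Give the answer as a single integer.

Per-block:
  b0: {d,i} / ∅
  b1: {d,i} / ∅
  b2: {q,t} / ∅
  b3: {d,q} / ∅
  b4: {e,t} / ∅

Liveness:
  b0: in=∅ out=∅
  b1: in=∅ out=∅
  b2: in=∅ out=∅
  b3: in=∅ out=∅
  b4: in=∅ out=∅

Interference:
  d↔{i}
  e↔{t}
  i↔{d}
  q↔{t}
  t↔{e,q}

Colouring:
  clique {d,i} ⇒ need ≥ 2
  2-colouring: R0={d,t}  R1={e,i,q}
  χ = 2

Answer: 2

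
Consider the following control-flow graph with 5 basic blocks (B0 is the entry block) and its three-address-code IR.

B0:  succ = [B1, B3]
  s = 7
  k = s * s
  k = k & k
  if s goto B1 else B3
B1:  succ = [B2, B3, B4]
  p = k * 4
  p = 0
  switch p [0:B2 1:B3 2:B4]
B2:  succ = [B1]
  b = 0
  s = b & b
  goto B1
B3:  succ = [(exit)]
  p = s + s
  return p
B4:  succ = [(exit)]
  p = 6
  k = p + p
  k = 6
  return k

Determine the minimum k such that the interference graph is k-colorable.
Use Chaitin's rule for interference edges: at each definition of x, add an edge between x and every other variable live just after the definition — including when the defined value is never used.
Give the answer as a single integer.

def/use:
  B0: def={k,s} ue=∅
  B1: def={p} ue={k}
  B2: def={b,s} ue=∅
  B3: def={p} ue={s}
  B4: def={k,p} ue=∅

Liveness:
  B0 li=∅ lo={k,s}
  B1 li={k,s} lo={k,s}
  B2 li={k} lo={k,s}
  B3 li={s} lo=∅
  B4 li=∅ lo=∅

Interference:
  b — {k}
  k — {b,p,s}
  p — {k,s}
  s — {k,p}

Registers:
  clique {k,p,s} ⇒ need ≥ 3
  3-colouring: r0={k}  r1={b,p}  r2={s}
  χ = 3

Answer: 3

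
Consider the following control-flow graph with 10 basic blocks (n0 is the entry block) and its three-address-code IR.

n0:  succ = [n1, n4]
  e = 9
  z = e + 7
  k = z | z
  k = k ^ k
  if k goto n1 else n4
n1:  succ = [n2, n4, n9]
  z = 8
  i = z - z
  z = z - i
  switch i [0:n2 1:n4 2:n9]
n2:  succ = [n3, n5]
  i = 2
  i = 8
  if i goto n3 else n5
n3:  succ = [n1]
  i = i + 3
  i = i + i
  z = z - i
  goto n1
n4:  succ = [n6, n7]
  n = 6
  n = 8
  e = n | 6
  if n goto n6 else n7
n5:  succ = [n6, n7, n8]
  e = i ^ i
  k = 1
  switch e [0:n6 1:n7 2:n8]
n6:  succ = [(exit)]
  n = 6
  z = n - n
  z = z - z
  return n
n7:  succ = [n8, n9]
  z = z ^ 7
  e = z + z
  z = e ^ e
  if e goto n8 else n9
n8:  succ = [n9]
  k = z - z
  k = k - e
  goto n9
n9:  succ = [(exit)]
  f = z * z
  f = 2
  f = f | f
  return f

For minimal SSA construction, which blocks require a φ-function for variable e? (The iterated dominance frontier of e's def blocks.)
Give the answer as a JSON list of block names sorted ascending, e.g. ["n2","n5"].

idom tree: n1←n0 n2←n1 n3←n2 n4←n0 n5←n2 n6←n0 n7←n0 n8←n0 n9←n0
Join-block Dom:
  n1: preds {n0,n3}: {n0} ∩ {n0,n1,n2,n3} = {n0}; idom=n0
  n4: preds {n0,n1}: {n0} ∩ {n0,n1} = {n0}; idom=n0
  n6: preds {n4,n5}: {n0,n4} ∩ {n0,n1,n2,n5} = {n0}; idom=n0
  n7: preds {n4,n5}: {n0,n4} ∩ {n0,n1,n2,n5} = {n0}; idom=n0
  n8: preds {n5,n7}: {n0,n1,n2,n5} ∩ {n0,n7} = {n0}; idom=n0
  n9: preds {n1,n7,n8}: {n0,n1} ∩ {n0,n7} ∩ {n0,n8} = {n0}; idom=n0

DF derivation:
  n1←n0: walk · to n0
  n1←n3: walk n3→n2→n1 to n0
  n4←n0: walk · to n0
  n4←n1: walk n1 to n0
  n6←n4: walk n4 to n0
  n6←n5: walk n5→n2→n1 to n0
  n7←n4: walk n4 to n0
  n7←n5: walk n5→n2→n1 to n0
  n8←n5: walk n5→n2→n1 to n0
  n8←n7: walk n7 to n0
  n9←n1: walk n1 to n0
  n9←n7: walk n7 to n0
  n9←n8: walk n8 to n0
  n0 → ∅
  n1 → {n1,n4,n6,n7,n8,n9}
  n2 → {n1,n6,n7,n8}
  n3 → {n1}
  n4 → {n6,n7}
  n5 → {n6,n7,n8}
  n6 → ∅
  n7 → {n8,n9}
  n8 → {n9}
  n9 → ∅

φ for e: defs {n0,n4,n5,n7}
  DF⁺ = {n6,n7,n8,n9}

Answer: ["n6", "n7", "n8", "n9"]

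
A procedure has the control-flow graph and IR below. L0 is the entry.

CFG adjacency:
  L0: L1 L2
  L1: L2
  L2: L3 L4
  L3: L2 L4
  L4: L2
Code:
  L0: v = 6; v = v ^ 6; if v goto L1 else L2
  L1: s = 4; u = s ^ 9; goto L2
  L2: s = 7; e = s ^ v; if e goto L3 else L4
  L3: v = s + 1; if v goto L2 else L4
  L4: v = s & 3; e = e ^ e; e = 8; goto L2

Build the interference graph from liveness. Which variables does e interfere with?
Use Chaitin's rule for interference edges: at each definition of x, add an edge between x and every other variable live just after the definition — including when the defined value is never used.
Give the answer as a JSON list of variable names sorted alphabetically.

Answer: ["s", "v"]

Derivation:
Per-block:
  L0 def {v} use ∅
  L1 def {s,u} use ∅
  L2 def {e,s} use {v}
  L3 def {v} use {s}
  L4 def {e,v} use {e,s}

Liveness:
  live L0: ∅→{v}
  live L1: {v}→{v}
  live L2: {v}→{e,s}
  live L3: {e,s}→{e,s,v}
  live L4: {e,s}→{v}

Conflict graph:
  e: {s,v}
  s: {e,v}
  u: {v}
  v: {e,s,u}

N(e) = ["s", "v"]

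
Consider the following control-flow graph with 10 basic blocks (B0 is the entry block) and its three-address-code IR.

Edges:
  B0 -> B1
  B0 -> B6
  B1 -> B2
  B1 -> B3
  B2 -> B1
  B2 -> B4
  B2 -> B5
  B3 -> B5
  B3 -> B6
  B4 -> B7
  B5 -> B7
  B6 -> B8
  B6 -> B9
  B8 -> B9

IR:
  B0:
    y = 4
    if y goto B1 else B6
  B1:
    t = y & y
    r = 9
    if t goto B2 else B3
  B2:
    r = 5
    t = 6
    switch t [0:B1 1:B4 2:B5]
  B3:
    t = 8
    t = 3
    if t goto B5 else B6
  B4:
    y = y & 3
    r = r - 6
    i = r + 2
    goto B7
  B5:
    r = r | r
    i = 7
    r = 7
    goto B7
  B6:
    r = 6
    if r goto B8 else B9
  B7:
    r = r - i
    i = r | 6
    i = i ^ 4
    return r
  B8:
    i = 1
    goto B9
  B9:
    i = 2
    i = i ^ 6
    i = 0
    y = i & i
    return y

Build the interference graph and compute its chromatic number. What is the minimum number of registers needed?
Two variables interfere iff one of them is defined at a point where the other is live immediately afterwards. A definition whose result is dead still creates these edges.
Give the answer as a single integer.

def/use:
  B0: def={y} ue=∅
  B1: def={r,t} ue={y}
  B2: def={r,t} ue=∅
  B3: def={t} ue=∅
  B4: def={i,r,y} ue={r,y}
  B5: def={i,r} ue={r}
  B6: def={r} ue=∅
  B7: def={i,r} ue={i,r}
  B8: def={i} ue=∅
  B9: def={i,y} ue=∅

Liveness:
  live B0: ∅→{y}
  live B1: {y}→{r,y}
  live B2: {y}→{r,y}
  live B3: {r}→{r}
  live B4: {r,y}→{i,r}
  live B5: {r}→{i,r}
  live B6: ∅→∅
  live B7: {i,r}→∅
  live B8: ∅→∅
  live B9: ∅→∅

Interference:
  i↔{r}
  r↔{i,t,y}
  t↔{r,y}
  y↔{r,t}

Registers:
  clique {r,t,y} ⇒ need ≥ 3
  assign i→c1 r→c0 t→c1 y→c2 — no edge inside a register ⇒ χ ≤ 3
  χ = 3

Answer: 3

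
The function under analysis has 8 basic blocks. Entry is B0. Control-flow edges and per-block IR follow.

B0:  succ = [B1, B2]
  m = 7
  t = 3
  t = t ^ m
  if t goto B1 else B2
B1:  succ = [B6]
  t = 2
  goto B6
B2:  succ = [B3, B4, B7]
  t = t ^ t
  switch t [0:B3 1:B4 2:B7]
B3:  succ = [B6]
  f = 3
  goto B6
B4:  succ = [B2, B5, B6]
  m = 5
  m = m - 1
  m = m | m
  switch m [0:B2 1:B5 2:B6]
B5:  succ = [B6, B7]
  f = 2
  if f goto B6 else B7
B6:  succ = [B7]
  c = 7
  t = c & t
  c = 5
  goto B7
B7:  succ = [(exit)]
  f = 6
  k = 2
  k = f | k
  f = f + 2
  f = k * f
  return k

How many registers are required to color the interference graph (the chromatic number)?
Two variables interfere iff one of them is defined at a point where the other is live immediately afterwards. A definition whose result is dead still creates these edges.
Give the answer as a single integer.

Answer: 2

Derivation:
Per-block:
  B0: def={m,t} ue=∅
  B1: def={t} ue=∅
  B2: def={t} ue={t}
  B3: def={f} ue=∅
  B4: def={m} ue=∅
  B5: def={f} ue=∅
  B6: def={c,t} ue={t}
  B7: def={f,k} ue=∅

Liveness:
  B0: in=∅ out={t}
  B1: in=∅ out={t}
  B2: in={t} out={t}
  B3: in={t} out={t}
  B4: in={t} out={t}
  B5: in={t} out={t}
  B6: in={t} out=∅
  B7: in=∅ out=∅

Conflict graph:
  c↔{t}
  f↔{k,t}
  k↔{f}
  m↔{t}
  t↔{c,f,m}

Registers:
  lower bound: {c,t} mutually conflict ⇒ χ ≥ 2
  assign c→r1 f→r1 k→r0 m→r1 t→r0 — no edge inside a register ⇒ χ ≤ 2
  χ = 2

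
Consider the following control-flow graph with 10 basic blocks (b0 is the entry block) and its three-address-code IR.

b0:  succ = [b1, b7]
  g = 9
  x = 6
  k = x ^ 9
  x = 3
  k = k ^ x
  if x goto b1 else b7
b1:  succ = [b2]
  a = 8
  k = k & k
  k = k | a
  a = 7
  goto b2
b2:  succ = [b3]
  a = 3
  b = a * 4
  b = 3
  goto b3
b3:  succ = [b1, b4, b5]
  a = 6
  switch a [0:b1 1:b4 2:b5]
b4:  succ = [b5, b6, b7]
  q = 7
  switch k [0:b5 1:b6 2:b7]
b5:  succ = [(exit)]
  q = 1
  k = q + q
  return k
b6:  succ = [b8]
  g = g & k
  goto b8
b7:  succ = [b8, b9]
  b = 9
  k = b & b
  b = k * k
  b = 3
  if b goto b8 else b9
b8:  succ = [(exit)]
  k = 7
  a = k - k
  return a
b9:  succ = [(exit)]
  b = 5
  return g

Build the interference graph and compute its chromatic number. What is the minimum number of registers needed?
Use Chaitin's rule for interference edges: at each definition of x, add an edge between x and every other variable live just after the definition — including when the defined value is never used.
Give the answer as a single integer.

Answer: 3

Derivation:
Per-block:
  b0: def={g,k,x} ue=∅
  b1: def={a,k} ue={k}
  b2: def={a,b} ue=∅
  b3: def={a} ue=∅
  b4: def={q} ue={k}
  b5: def={k,q} ue=∅
  b6: def={g} ue={g,k}
  b7: def={b,k} ue=∅
  b8: def={a,k} ue=∅
  b9: def={b} ue={g}

Backward fixpoint:
  b0: in=∅ out={g,k}
  b1: in={g,k} out={g,k}
  b2: in={g,k} out={g,k}
  b3: in={g,k} out={g,k}
  b4: in={g,k} out={g,k}
  b5: in=∅ out=∅
  b6: in={g,k} out=∅
  b7: in={g} out={g}
  b8: in=∅ out=∅
  b9: in={g} out=∅

Interference:
  a — {g,k}
  b — {g,k}
  g — {a,b,k,q,x}
  k — {a,b,g,q,x}
  q — {g,k}
  x — {g,k}

Chromatic number:
  {a,g,k} pairwise interfere (3-clique) ⇒ χ ≥ 3
  assign a→r2 b→r2 g→r0 k→r1 q→r2 x→r2 — no edge inside a register ⇒ χ ≤ 3
  χ = 3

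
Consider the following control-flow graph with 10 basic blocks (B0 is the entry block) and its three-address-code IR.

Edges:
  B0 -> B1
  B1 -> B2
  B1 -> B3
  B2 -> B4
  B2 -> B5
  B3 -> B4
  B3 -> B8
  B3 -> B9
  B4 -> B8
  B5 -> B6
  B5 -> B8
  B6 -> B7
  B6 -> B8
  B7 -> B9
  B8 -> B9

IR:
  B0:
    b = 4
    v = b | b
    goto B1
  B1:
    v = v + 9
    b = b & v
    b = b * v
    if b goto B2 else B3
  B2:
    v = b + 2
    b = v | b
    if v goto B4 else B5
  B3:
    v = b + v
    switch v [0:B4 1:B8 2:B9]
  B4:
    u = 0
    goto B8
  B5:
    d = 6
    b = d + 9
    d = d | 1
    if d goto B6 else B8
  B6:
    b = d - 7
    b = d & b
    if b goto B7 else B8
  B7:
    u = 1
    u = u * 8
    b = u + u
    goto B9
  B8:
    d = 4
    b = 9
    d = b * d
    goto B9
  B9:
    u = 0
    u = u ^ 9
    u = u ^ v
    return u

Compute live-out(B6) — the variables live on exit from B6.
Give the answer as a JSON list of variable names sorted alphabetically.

Answer: ["v"]

Derivation:
Per-block:
  B0 def {b,v} use ∅
  B1 def {b,v} use {b,v}
  B2 def {b,v} use {b}
  B3 def {v} use {b,v}
  B4 def {u} use ∅
  B5 def {b,d} use ∅
  B6 def {b} use {d}
  B7 def {b,u} use ∅
  B8 def {b,d} use ∅
  B9 def {u} use {v}

Liveness:
  B0: in=∅ out={b,v}
  B1: in={b,v} out={b,v}
  B2: in={b} out={v}
  B3: in={b,v} out={v}
  B4: in={v} out={v}
  B5: in={v} out={d,v}
  B6: in={d,v} out={v}
  B7: in={v} out={v}
  B8: in={v} out={v}
  B9: in={v} out=∅

live-out(B6) = ["v"]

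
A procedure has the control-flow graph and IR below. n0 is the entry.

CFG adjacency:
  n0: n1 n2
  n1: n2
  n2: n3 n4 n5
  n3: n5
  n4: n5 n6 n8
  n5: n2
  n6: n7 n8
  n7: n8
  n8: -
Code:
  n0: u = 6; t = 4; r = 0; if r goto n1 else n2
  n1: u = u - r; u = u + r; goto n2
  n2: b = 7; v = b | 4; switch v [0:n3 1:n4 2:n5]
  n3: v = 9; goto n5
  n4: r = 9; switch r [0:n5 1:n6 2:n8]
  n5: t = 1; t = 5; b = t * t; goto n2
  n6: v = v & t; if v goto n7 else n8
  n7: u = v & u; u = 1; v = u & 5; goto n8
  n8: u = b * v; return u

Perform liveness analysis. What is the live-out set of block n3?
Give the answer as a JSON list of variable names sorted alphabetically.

Answer: ["u"]

Derivation:
Block summaries:
  n0 def {r,t,u} use ∅
  n1 def {u} use {r,u}
  n2 def {b,v} use ∅
  n3 def {v} use ∅
  n4 def {r} use ∅
  n5 def {b,t} use ∅
  n6 def {v} use {t,v}
  n7 def {u,v} use {u,v}
  n8 def {u} use {b,v}

Backward fixpoint:
  n0: in=∅ out={r,t,u}
  n1: in={r,t,u} out={t,u}
  n2: in={t,u} out={b,t,u,v}
  n3: in={u} out={u}
  n4: in={b,t,u,v} out={b,t,u,v}
  n5: in={u} out={t,u}
  n6: in={b,t,u,v} out={b,u,v}
  n7: in={b,u,v} out={b,v}
  n8: in={b,v} out=∅

live-out(n3) = ["u"]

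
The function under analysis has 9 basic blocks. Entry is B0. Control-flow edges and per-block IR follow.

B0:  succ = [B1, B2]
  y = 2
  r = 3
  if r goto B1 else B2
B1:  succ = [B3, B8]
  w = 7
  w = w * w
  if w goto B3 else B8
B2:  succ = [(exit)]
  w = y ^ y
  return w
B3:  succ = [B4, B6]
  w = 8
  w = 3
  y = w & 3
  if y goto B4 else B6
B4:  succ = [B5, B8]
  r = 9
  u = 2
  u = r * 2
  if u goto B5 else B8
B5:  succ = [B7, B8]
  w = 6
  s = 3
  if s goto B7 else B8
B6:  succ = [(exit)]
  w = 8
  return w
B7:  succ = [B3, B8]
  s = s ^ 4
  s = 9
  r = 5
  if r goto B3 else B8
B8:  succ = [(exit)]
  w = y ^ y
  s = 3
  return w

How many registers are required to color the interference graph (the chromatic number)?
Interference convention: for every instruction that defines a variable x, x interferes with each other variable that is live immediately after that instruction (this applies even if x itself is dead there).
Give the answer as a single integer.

Answer: 3

Analysis:
def/use:
  B0: {r,y} / ∅
  B1: {w} / ∅
  B2: {w} / {y}
  B3: {w,y} / ∅
  B4: {r,u} / ∅
  B5: {s,w} / ∅
  B6: {w} / ∅
  B7: {r,s} / {s}
  B8: {s,w} / {y}

Backward fixpoint:
  live B0: ∅→{y}
  live B1: {y}→{y}
  live B2: {y}→∅
  live B3: ∅→{y}
  live B4: {y}→{y}
  live B5: {y}→{s,y}
  live B6: ∅→∅
  live B7: {s,y}→{y}
  live B8: {y}→∅

Interfere edges:
  r — {u,y}
  s — {w,y}
  u — {r,y}
  w — {s,y}
  y — {r,s,u,w}

Colouring:
  clique {r,u,y} ⇒ need ≥ 3
  assign r→r1 s→r1 u→r2 w→r2 y→r0 — no edge inside a register ⇒ χ ≤ 3
  χ = 3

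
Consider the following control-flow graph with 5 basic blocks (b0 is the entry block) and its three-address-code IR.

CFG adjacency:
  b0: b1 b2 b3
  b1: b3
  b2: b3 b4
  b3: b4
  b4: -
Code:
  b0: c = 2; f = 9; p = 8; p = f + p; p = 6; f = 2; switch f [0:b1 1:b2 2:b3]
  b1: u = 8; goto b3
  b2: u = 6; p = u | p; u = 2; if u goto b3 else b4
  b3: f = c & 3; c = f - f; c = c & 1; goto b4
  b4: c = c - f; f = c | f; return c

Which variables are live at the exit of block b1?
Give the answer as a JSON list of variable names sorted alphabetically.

def/use:
  b0: {c,f,p} / ∅
  b1: {u} / ∅
  b2: {p,u} / {p}
  b3: {c,f} / {c}
  b4: {c,f} / {c,f}

Liveness:
  live b0: ∅→{c,f,p}
  live b1: {c}→{c}
  live b2: {c,f,p}→{c,f}
  live b3: {c}→{c,f}
  live b4: {c,f}→∅

live-out(b1) = ["c"]

Answer: ["c"]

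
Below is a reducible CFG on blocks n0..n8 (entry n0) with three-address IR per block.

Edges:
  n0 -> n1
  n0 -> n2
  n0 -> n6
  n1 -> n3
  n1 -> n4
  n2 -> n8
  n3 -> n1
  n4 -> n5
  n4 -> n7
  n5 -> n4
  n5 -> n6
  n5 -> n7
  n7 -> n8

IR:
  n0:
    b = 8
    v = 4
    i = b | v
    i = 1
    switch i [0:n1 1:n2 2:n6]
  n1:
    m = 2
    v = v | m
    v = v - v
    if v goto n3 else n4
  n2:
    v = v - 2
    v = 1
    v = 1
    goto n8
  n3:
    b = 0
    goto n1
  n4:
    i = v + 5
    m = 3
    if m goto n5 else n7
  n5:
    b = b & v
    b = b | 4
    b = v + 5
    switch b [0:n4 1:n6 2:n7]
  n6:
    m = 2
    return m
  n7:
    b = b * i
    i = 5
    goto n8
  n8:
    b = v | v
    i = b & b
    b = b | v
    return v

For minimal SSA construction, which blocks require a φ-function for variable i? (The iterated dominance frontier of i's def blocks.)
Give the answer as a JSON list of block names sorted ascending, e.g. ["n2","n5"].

Answer: ["n4", "n6", "n8"]

Derivation:
idom tree: n1←n0 n2←n0 n3←n1 n4←n1 n5←n4 n6←n0 n7←n4 n8←n0
Join-block Dom:
  n1: preds {n0,n3}: {n0} ∩ {n0,n1,n3} = {n0}; idom=n0
  n4: preds {n1,n5}: {n0,n1} ∩ {n0,n1,n4,n5} = {n0,n1}; idom=n1
  n6: preds {n0,n5}: {n0} ∩ {n0,n1,n4,n5} = {n0}; idom=n0
  n7: preds {n4,n5}: {n0,n1,n4} ∩ {n0,n1,n4,n5} = {n0,n1,n4}; idom=n4
  n8: preds {n2,n7}: {n0,n2} ∩ {n0,n1,n4,n7} = {n0}; idom=n0

DF derivation:
  join n1 pred n0: · stop@n0
  join n1 pred n3: n3→n1 stop@n0
  join n4 pred n1: · stop@n1
  join n4 pred n5: n5→n4 stop@n1
  join n6 pred n0: · stop@n0
  join n6 pred n5: n5→n4→n1 stop@n0
  join n7 pred n4: · stop@n4
  join n7 pred n5: n5 stop@n4
  join n8 pred n2: n2 stop@n0
  join n8 pred n7: n7→n4→n1 stop@n0
  n0 → ∅
  n1 → {n1,n6,n8}
  n2 → {n8}
  n3 → {n1}
  n4 → {n4,n6,n8}
  n5 → {n4,n6,n7}
  n6 → ∅
  n7 → {n8}
  n8 → ∅

φ for i: defs {n0,n4,n7,n8}
  DF⁺ = {n4,n6,n8}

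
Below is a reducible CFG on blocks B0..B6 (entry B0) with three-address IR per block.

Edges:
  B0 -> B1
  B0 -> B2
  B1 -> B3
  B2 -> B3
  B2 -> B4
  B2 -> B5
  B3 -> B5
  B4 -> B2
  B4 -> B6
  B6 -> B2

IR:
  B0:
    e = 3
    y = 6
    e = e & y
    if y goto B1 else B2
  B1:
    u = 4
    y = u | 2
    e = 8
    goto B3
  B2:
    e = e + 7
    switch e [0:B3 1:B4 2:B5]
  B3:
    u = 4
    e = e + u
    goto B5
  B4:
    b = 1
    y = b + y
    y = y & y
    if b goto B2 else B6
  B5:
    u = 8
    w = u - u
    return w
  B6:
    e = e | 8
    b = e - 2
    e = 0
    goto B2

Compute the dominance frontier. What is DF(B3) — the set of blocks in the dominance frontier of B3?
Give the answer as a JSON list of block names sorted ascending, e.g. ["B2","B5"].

idom tree: B1←B0 B2←B0 B3←B0 B4←B2 B5←B0 B6←B4
Dom at joins:
  B2: preds {B0,B4,B6}: {B0} ∩ {B0,B2,B4} ∩ {B0,B2,B4,B6} = {B0}; idom=B0
  B3: preds {B1,B2}: {B0,B1} ∩ {B0,B2} = {B0}; idom=B0
  B5: preds {B2,B3}: {B0,B2} ∩ {B0,B3} = {B0}; idom=B0

DF walk-up:
  join B2 pred B0: · stop@B0
  join B2 pred B4: B4→B2 stop@B0
  join B2 pred B6: B6→B4→B2 stop@B0
  join B3 pred B1: B1 stop@B0
  join B3 pred B2: B2 stop@B0
  join B5 pred B2: B2 stop@B0
  join B5 pred B3: B3 stop@B0
  B0: DF=∅
  B1: DF={B3}
  B2: DF={B2,B3,B5}
  B3: DF={B5}
  B4: DF={B2}
  B5: DF=∅
  B6: DF={B2}

DF(B3) = ["B5"]

Answer: ["B5"]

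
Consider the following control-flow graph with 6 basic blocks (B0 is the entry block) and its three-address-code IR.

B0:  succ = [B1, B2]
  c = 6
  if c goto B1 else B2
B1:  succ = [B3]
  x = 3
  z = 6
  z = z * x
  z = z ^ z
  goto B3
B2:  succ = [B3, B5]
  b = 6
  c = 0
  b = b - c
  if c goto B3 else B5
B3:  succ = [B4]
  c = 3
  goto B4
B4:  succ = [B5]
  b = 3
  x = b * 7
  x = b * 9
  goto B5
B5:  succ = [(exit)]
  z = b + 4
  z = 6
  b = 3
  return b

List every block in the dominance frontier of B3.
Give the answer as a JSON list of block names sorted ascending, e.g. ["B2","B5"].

Answer: ["B5"]

Analysis:
idom tree: B1←B0 B2←B0 B3←B0 B4←B3 B5←B0
Dom at joins:
  B3: preds {B1,B2}: {B0,B1} ∩ {B0,B2} = {B0}; idom=B0
  B5: preds {B2,B4}: {B0,B2} ∩ {B0,B3,B4} = {B0}; idom=B0

DF derivation:
  join B3 pred B1: B1 stop@B0
  join B3 pred B2: B2 stop@B0
  join B5 pred B2: B2 stop@B0
  join B5 pred B4: B4→B3 stop@B0
  DF(B0)=∅
  DF(B1)={B3}
  DF(B2)={B3,B5}
  DF(B3)={B5}
  DF(B4)={B5}
  DF(B5)=∅

DF(B3) = ["B5"]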